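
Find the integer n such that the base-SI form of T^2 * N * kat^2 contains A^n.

T = Wb/m² (flux density = flux per area),
    = kg·s⁻²·A⁻¹.
So T² = kg²·s⁻⁴·A⁻².
N = kg·m/s² = kg·m·s⁻² (force = mass × acceleration).
kat = mol/s = s⁻¹·mol (catalytic activity).
So kat² = s⁻²·mol².
Combining: T²·N·kat² = (kg²·s⁻⁴·A⁻²) · (kg·m·s⁻²) · (s⁻²·mol²) = kg³·m·s⁻⁸·A⁻²·mol².
The exponent of A is -2.

-2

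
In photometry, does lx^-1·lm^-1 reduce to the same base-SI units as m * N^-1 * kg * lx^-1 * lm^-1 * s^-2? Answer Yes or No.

Yes

Left side:
  lx = lm/m² (illuminance = luminous flux per area),
      = m⁻²·cd.
  So lx⁻¹ = m²·cd⁻¹.
  lm = cd·sr = cd (luminous flux; sr is dimensionless).
  So lm⁻¹ = cd⁻¹.
  Combining: lx⁻¹·lm⁻¹ = (m²·cd⁻¹) · cd⁻¹ = m²·cd⁻².
Right side:
  N = kg·m·s⁻².
  So N⁻¹ = kg⁻¹·m⁻¹·s².
  lx = m⁻²·cd.
  So lx⁻¹ = m²·cd⁻¹.
  lm = cd.
  So lm⁻¹ = cd⁻¹.
  Combining: m·N⁻¹·kg·lx⁻¹·lm⁻¹·s⁻² = m · (kg⁻¹·m⁻¹·s²) · kg · (m²·cd⁻¹) · cd⁻¹ · s⁻² = m²·cd⁻².
Both reduce to m²·cd⁻².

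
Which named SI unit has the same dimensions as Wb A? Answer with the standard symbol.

J

Wb = V·s (flux: a volt is a weber per second),
    = kg·m²·s⁻²·A⁻¹.
Combining: Wb·A = (kg·m²·s⁻²·A⁻¹) · A = kg·m²·s⁻².
kg·m²·s⁻² is the base-SI form of the joule.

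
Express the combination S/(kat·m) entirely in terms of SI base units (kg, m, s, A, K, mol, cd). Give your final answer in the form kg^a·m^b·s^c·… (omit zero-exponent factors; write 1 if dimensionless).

kat = mol/s = s⁻¹·mol (catalytic activity).
So kat⁻¹ = s·mol⁻¹.
S = 1/Ω (conductance is reciprocal resistance),
    = kg⁻¹·m⁻²·s³·A².
Combining: kat⁻¹·S·m⁻¹ = (s·mol⁻¹) · (kg⁻¹·m⁻²·s³·A²) · m⁻¹ = kg⁻¹·m⁻³·s⁴·A²·mol⁻¹.

kg⁻¹·m⁻³·s⁴·A²·mol⁻¹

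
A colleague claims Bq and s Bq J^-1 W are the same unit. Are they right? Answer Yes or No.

Yes

Left side:
  Bq = s⁻¹.
Right side:
  Bq = 1/s = s⁻¹ (activity is decays per second).
  J = N·m (work = force × distance),
      = kg·m²·s⁻².
  So J⁻¹ = kg⁻¹·m⁻²·s².
  W = J/s (power = energy per time),
      = kg·m²·s⁻³.
  Combining: s·Bq·J⁻¹·W = s · s⁻¹ · (kg⁻¹·m⁻²·s²) · (kg·m²·s⁻³) = s⁻¹.
Both reduce to s⁻¹.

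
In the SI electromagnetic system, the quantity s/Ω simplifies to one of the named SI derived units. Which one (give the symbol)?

Ω = V/A (resistance = voltage per current),
    = kg·m²·s⁻³·A⁻².
So Ω⁻¹ = kg⁻¹·m⁻²·s³·A².
Combining: Ω⁻¹·s = (kg⁻¹·m⁻²·s³·A²) · s = kg⁻¹·m⁻²·s⁴·A².
kg⁻¹·m⁻²·s⁴·A² is the base-SI form of the farad.

F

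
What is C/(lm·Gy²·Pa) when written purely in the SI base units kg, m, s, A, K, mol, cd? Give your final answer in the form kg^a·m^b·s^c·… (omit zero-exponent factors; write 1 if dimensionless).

kg⁻¹·m⁻³·s⁷·A·cd⁻¹

lm = cd.
So lm⁻¹ = cd⁻¹.
Gy = m²·s⁻².
So Gy⁻² = m⁻⁴·s⁴.
Pa = kg·m⁻¹·s⁻².
So Pa⁻¹ = kg⁻¹·m·s².
C = s·A.
Combining: lm⁻¹·Gy⁻²·Pa⁻¹·C = cd⁻¹ · (m⁻⁴·s⁴) · (kg⁻¹·m·s²) · (s·A) = kg⁻¹·m⁻³·s⁷·A·cd⁻¹.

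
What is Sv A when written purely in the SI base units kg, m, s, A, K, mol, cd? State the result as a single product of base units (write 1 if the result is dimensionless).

m²·s⁻²·A

Sv = J/kg (equivalent dose = energy per mass),
    = m²·s⁻².
Combining: Sv·A = (m²·s⁻²) · A = m²·s⁻²·A.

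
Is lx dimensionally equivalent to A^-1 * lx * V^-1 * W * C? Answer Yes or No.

Left side:
  lx = lm/m² (illuminance = luminous flux per area),
      = m⁻²·cd.
Right side:
  lx = lm/m² (illuminance = luminous flux per area),
      = m⁻²·cd.
  V = W/A (potential = power per current),
      = kg·m²·s⁻³·A⁻¹.
  So V⁻¹ = kg⁻¹·m⁻²·s³·A.
  W = J/s (power = energy per time),
      = kg·m²·s⁻³.
  C = A·s = s·A (charge = current × time).
  Combining: A⁻¹·lx·V⁻¹·W·C = A⁻¹ · (m⁻²·cd) · (kg⁻¹·m⁻²·s³·A) · (kg·m²·s⁻³) · (s·A) = m⁻²·s·A·cd.
Left is m⁻²·cd; right is m⁻²·s·A·cd — different.

No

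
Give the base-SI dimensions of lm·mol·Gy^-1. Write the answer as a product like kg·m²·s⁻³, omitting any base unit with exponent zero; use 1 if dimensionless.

m⁻²·s²·mol·cd

lm = cd·sr = cd (luminous flux; sr is dimensionless).
Gy = J/kg (absorbed dose = energy per mass),
    = m²·s⁻².
So Gy⁻¹ = m⁻²·s².
Combining: lm·mol·Gy⁻¹ = cd · mol · (m⁻²·s²) = m⁻²·s²·mol·cd.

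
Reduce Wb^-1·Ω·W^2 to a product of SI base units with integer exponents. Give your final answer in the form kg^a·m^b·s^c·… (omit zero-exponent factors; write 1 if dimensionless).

Wb = kg·m²·s⁻²·A⁻¹.
So Wb⁻¹ = kg⁻¹·m⁻²·s²·A.
Ω = kg·m²·s⁻³·A⁻².
W = kg·m²·s⁻³.
So W² = kg²·m⁴·s⁻⁶.
Combining: Wb⁻¹·Ω·W² = (kg⁻¹·m⁻²·s²·A) · (kg·m²·s⁻³·A⁻²) · (kg²·m⁴·s⁻⁶) = kg²·m⁴·s⁻⁷·A⁻¹.

kg²·m⁴·s⁻⁷·A⁻¹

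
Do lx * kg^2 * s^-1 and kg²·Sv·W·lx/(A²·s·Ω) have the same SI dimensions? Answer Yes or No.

No

Left side:
  lx = m⁻²·cd.
  Combining: lx·kg²·s⁻¹ = (m⁻²·cd) · kg² · s⁻¹ = kg²·m⁻²·s⁻¹·cd.
Right side:
  Sv = m²·s⁻².
  Ω = kg·m²·s⁻³·A⁻².
  So Ω⁻¹ = kg⁻¹·m⁻²·s³·A².
  W = kg·m²·s⁻³.
  lx = m⁻²·cd.
  Combining: kg²·A⁻²·Sv·s⁻¹·Ω⁻¹·W·lx = kg² · A⁻² · (m²·s⁻²) · s⁻¹ · (kg⁻¹·m⁻²·s³·A²) · (kg·m²·s⁻³) · (m⁻²·cd) = kg²·s⁻³·cd.
Left is kg²·m⁻²·s⁻¹·cd; right is kg²·s⁻³·cd — different.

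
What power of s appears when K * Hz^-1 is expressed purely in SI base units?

1

Hz = 1/s = s⁻¹ (frequency is cycles per second).
So Hz⁻¹ = s.
Combining: K·Hz⁻¹ = K · s = s·K.
The exponent of s is 1.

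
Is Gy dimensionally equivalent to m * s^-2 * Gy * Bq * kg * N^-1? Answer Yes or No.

No

Left side:
  Gy = m²·s⁻².
Right side:
  Gy = J/kg (absorbed dose = energy per mass),
      = m²·s⁻².
  Bq = 1/s = s⁻¹ (activity is decays per second).
  N = kg·m/s² = kg·m·s⁻² (force = mass × acceleration).
  So N⁻¹ = kg⁻¹·m⁻¹·s².
  Combining: m·s⁻²·Gy·Bq·kg·N⁻¹ = m · s⁻² · (m²·s⁻²) · s⁻¹ · kg · (kg⁻¹·m⁻¹·s²) = m²·s⁻³.
Left is m²·s⁻²; right is m²·s⁻³ — different.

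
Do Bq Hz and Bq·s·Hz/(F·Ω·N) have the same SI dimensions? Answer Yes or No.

Left side:
  Bq = 1/s = s⁻¹ (activity is decays per second).
  Hz = 1/s = s⁻¹ (frequency is cycles per second).
  Combining: Bq·Hz = s⁻¹ · s⁻¹ = s⁻².
Right side:
  Bq = 1/s = s⁻¹ (activity is decays per second).
  F = C/V (capacitance = charge per voltage),
      = A·s/(kg·m²·s⁻³·A⁻¹) (substituting C and V),
      = kg⁻¹·m⁻²·s⁴·A².
  So F⁻¹ = kg·m²·s⁻⁴·A⁻².
  Ω = V/A (resistance = voltage per current),
      = kg·m²·s⁻³·A⁻².
  So Ω⁻¹ = kg⁻¹·m⁻²·s³·A².
  N = kg·m/s² = kg·m·s⁻² (force = mass × acceleration).
  So N⁻¹ = kg⁻¹·m⁻¹·s².
  Hz = 1/s = s⁻¹ (frequency is cycles per second).
  Combining: Bq·F⁻¹·s·Ω⁻¹·N⁻¹·Hz = s⁻¹ · (kg·m²·s⁻⁴·A⁻²) · s · (kg⁻¹·m⁻²·s³·A²) · (kg⁻¹·m⁻¹·s²) · s⁻¹ = kg⁻¹·m⁻¹.
Left is s⁻²; right is kg⁻¹·m⁻¹ — different.

No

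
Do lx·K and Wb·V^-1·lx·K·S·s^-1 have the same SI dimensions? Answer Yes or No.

Left side:
  lx = lm/m² (illuminance = luminous flux per area),
      = m⁻²·cd.
  Combining: lx·K = (m⁻²·cd) · K = m⁻²·K·cd.
Right side:
  Wb = V·s (flux: a volt is a weber per second),
      = kg·m²·s⁻²·A⁻¹.
  V = W/A (potential = power per current),
      = kg·m²·s⁻³·A⁻¹.
  So V⁻¹ = kg⁻¹·m⁻²·s³·A.
  lx = lm/m² (illuminance = luminous flux per area),
      = m⁻²·cd.
  S = 1/Ω (conductance is reciprocal resistance),
      = kg⁻¹·m⁻²·s³·A².
  Combining: Wb·V⁻¹·lx·K·S·s⁻¹ = (kg·m²·s⁻²·A⁻¹) · (kg⁻¹·m⁻²·s³·A) · (m⁻²·cd) · K · (kg⁻¹·m⁻²·s³·A²) · s⁻¹ = kg⁻¹·m⁻⁴·s³·A²·K·cd.
Left is m⁻²·K·cd; right is kg⁻¹·m⁻⁴·s³·A²·K·cd — different.

No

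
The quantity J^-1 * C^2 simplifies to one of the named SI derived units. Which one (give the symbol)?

J = kg·m²·s⁻².
So J⁻¹ = kg⁻¹·m⁻²·s².
C = s·A.
So C² = s²·A².
Combining: J⁻¹·C² = (kg⁻¹·m⁻²·s²) · (s²·A²) = kg⁻¹·m⁻²·s⁴·A².
kg⁻¹·m⁻²·s⁴·A² is the base-SI form of the farad.

F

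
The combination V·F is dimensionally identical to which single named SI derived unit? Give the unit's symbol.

V = W/A (potential = power per current),
    = kg·m²·s⁻³·A⁻¹.
F = C/V (capacitance = charge per voltage),
    = A·s/(kg·m²·s⁻³·A⁻¹) (substituting C and V),
    = kg⁻¹·m⁻²·s⁴·A².
Combining: V·F = (kg·m²·s⁻³·A⁻¹) · (kg⁻¹·m⁻²·s⁴·A²) = s·A.
s·A is the base-SI form of the coulomb.

C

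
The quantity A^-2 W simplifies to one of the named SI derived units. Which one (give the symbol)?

Ω

W = J/s (power = energy per time),
    = kg·m²·s⁻³.
Combining: A⁻²·W = A⁻² · (kg·m²·s⁻³) = kg·m²·s⁻³·A⁻².
kg·m²·s⁻³·A⁻² is the base-SI form of the ohm.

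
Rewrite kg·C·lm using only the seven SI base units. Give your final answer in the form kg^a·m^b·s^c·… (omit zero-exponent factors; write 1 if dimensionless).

C = A·s = s·A (charge = current × time).
lm = cd·sr = cd (luminous flux; sr is dimensionless).
Combining: kg·C·lm = kg · (s·A) · cd = kg·s·A·cd.

kg·s·A·cd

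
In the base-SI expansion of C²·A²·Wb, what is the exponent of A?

3

C = A·s = s·A (charge = current × time).
So C² = s²·A².
Wb = V·s (flux: a volt is a weber per second),
    = kg·m²·s⁻²·A⁻¹.
Combining: C²·A²·Wb = (s²·A²) · A² · (kg·m²·s⁻²·A⁻¹) = kg·m²·A³.
The exponent of A is 3.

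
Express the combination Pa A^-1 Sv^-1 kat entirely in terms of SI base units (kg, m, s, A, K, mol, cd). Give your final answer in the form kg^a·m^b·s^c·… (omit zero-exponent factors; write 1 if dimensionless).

Pa = kg·m⁻¹·s⁻².
Sv = m²·s⁻².
So Sv⁻¹ = m⁻²·s².
kat = s⁻¹·mol.
Combining: Pa·A⁻¹·Sv⁻¹·kat = (kg·m⁻¹·s⁻²) · A⁻¹ · (m⁻²·s²) · (s⁻¹·mol) = kg·m⁻³·s⁻¹·A⁻¹·mol.

kg·m⁻³·s⁻¹·A⁻¹·mol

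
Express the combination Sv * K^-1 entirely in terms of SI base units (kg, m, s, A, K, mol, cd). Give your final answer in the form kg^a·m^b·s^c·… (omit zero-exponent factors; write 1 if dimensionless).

m²·s⁻²·K⁻¹

Sv = m²·s⁻².
Combining: Sv·K⁻¹ = (m²·s⁻²) · K⁻¹ = m²·s⁻²·K⁻¹.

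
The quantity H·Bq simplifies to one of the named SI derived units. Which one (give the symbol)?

Ω

H = Wb/A (inductance = flux per current),
    = kg·m²·s⁻²·A⁻².
Bq = 1/s = s⁻¹ (activity is decays per second).
Combining: H·Bq = (kg·m²·s⁻²·A⁻²) · s⁻¹ = kg·m²·s⁻³·A⁻².
kg·m²·s⁻³·A⁻² is the base-SI form of the ohm.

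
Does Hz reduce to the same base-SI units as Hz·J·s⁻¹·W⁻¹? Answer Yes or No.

Left side:
  Hz = 1/s = s⁻¹ (frequency is cycles per second).
Right side:
  Hz = 1/s = s⁻¹ (frequency is cycles per second).
  J = N·m (work = force × distance),
      = kg·m²·s⁻².
  W = J/s (power = energy per time),
      = kg·m²·s⁻³.
  So W⁻¹ = kg⁻¹·m⁻²·s³.
  Combining: Hz·J·s⁻¹·W⁻¹ = s⁻¹ · (kg·m²·s⁻²) · s⁻¹ · (kg⁻¹·m⁻²·s³) = s⁻¹.
Both reduce to s⁻¹.

Yes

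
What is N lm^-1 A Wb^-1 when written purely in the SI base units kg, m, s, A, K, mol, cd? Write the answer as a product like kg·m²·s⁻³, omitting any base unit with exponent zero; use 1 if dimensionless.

m⁻¹·A²·cd⁻¹

N = kg·m/s² = kg·m·s⁻² (force = mass × acceleration).
lm = cd·sr = cd (luminous flux; sr is dimensionless).
So lm⁻¹ = cd⁻¹.
Wb = V·s (flux: a volt is a weber per second),
    = kg·m²·s⁻²·A⁻¹.
So Wb⁻¹ = kg⁻¹·m⁻²·s²·A.
Combining: N·lm⁻¹·A·Wb⁻¹ = (kg·m·s⁻²) · cd⁻¹ · A · (kg⁻¹·m⁻²·s²·A) = m⁻¹·A²·cd⁻¹.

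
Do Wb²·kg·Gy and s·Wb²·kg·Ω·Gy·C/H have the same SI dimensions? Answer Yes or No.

Left side:
  Wb = V·s (flux: a volt is a weber per second),
      = kg·m²·s⁻²·A⁻¹.
  So Wb² = kg²·m⁴·s⁻⁴·A⁻².
  Gy = J/kg (absorbed dose = energy per mass),
      = m²·s⁻².
  Combining: Wb²·kg·Gy = (kg²·m⁴·s⁻⁴·A⁻²) · kg · (m²·s⁻²) = kg³·m⁶·s⁻⁶·A⁻².
Right side:
  H = kg·m²·s⁻²·A⁻².
  So H⁻¹ = kg⁻¹·m⁻²·s²·A².
  Wb = kg·m²·s⁻²·A⁻¹.
  So Wb² = kg²·m⁴·s⁻⁴·A⁻².
  Ω = kg·m²·s⁻³·A⁻².
  Gy = m²·s⁻².
  C = s·A.
  Combining: s·H⁻¹·Wb²·kg·Ω·Gy·C = s · (kg⁻¹·m⁻²·s²·A²) · (kg²·m⁴·s⁻⁴·A⁻²) · kg · (kg·m²·s⁻³·A⁻²) · (m²·s⁻²) · (s·A) = kg³·m⁶·s⁻⁵·A⁻¹.
Left is kg³·m⁶·s⁻⁶·A⁻²; right is kg³·m⁶·s⁻⁵·A⁻¹ — different.

No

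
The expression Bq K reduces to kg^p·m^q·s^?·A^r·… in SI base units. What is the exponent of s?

Bq = s⁻¹.
Combining: Bq·K = s⁻¹ · K = s⁻¹·K.
The exponent of s is -1.

-1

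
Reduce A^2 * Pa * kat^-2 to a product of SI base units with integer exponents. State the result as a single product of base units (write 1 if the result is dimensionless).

Pa = N/m² (pressure = force per area),
    = kg·m⁻¹·s⁻².
kat = mol/s = s⁻¹·mol (catalytic activity).
So kat⁻² = s²·mol⁻².
Combining: A²·Pa·kat⁻² = A² · (kg·m⁻¹·s⁻²) · (s²·mol⁻²) = kg·m⁻¹·A²·mol⁻².

kg·m⁻¹·A²·mol⁻²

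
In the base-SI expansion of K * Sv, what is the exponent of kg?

Sv = J/kg (equivalent dose = energy per mass),
    = m²·s⁻².
Combining: K·Sv = K · (m²·s⁻²) = m²·s⁻²·K.
The exponent of kg is 0.

0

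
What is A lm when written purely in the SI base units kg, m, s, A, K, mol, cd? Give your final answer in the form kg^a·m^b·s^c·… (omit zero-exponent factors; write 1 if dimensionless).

lm = cd·sr = cd (luminous flux; sr is dimensionless).
Combining: A·lm = A · cd = A·cd.

A·cd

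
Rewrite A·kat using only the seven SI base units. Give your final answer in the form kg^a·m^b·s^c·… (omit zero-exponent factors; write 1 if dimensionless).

kat = mol/s = s⁻¹·mol (catalytic activity).
Combining: A·kat = A · (s⁻¹·mol) = s⁻¹·A·mol.

s⁻¹·A·mol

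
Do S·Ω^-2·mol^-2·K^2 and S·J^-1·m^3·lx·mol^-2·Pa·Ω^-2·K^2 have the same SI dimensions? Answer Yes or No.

Left side:
  S = kg⁻¹·m⁻²·s³·A².
  Ω = kg·m²·s⁻³·A⁻².
  So Ω⁻² = kg⁻²·m⁻⁴·s⁶·A⁴.
  Combining: S·Ω⁻²·mol⁻²·K² = (kg⁻¹·m⁻²·s³·A²) · (kg⁻²·m⁻⁴·s⁶·A⁴) · mol⁻² · K² = kg⁻³·m⁻⁶·s⁹·A⁶·K²·mol⁻².
Right side:
  S = kg⁻¹·m⁻²·s³·A².
  J = kg·m²·s⁻².
  So J⁻¹ = kg⁻¹·m⁻²·s².
  lx = m⁻²·cd.
  Pa = kg·m⁻¹·s⁻².
  Ω = kg·m²·s⁻³·A⁻².
  So Ω⁻² = kg⁻²·m⁻⁴·s⁶·A⁴.
  Combining: S·J⁻¹·m³·lx·mol⁻²·Pa·Ω⁻²·K² = (kg⁻¹·m⁻²·s³·A²) · (kg⁻¹·m⁻²·s²) · m³ · (m⁻²·cd) · mol⁻² · (kg·m⁻¹·s⁻²) · (kg⁻²·m⁻⁴·s⁶·A⁴) · K² = kg⁻³·m⁻⁸·s⁹·A⁶·K²·mol⁻²·cd.
Left is kg⁻³·m⁻⁶·s⁹·A⁶·K²·mol⁻²; right is kg⁻³·m⁻⁸·s⁹·A⁶·K²·mol⁻²·cd — different.

No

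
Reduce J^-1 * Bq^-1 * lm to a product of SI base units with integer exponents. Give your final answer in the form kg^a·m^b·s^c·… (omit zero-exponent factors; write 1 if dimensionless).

J = N·m (work = force × distance),
    = kg·m²·s⁻².
So J⁻¹ = kg⁻¹·m⁻²·s².
Bq = 1/s = s⁻¹ (activity is decays per second).
So Bq⁻¹ = s.
lm = cd·sr = cd (luminous flux; sr is dimensionless).
Combining: J⁻¹·Bq⁻¹·lm = (kg⁻¹·m⁻²·s²) · s · cd = kg⁻¹·m⁻²·s³·cd.

kg⁻¹·m⁻²·s³·cd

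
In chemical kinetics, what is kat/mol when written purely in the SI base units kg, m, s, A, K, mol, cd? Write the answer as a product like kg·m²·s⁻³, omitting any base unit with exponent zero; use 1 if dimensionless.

kat = mol/s = s⁻¹·mol (catalytic activity).
Combining: kat·mol⁻¹ = (s⁻¹·mol) · mol⁻¹ = s⁻¹.

s⁻¹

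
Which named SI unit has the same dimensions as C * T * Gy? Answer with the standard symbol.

W

C = A·s = s·A (charge = current × time).
T = Wb/m² (flux density = flux per area),
    = kg·s⁻²·A⁻¹.
Gy = J/kg (absorbed dose = energy per mass),
    = m²·s⁻².
Combining: C·T·Gy = (s·A) · (kg·s⁻²·A⁻¹) · (m²·s⁻²) = kg·m²·s⁻³.
kg·m²·s⁻³ is the base-SI form of the watt.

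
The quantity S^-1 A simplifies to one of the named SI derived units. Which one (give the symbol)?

V

S = kg⁻¹·m⁻²·s³·A².
So S⁻¹ = kg·m²·s⁻³·A⁻².
Combining: S⁻¹·A = (kg·m²·s⁻³·A⁻²) · A = kg·m²·s⁻³·A⁻¹.
kg·m²·s⁻³·A⁻¹ is the base-SI form of the volt.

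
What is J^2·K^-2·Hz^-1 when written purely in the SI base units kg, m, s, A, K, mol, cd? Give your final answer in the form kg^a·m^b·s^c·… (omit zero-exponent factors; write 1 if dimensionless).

kg²·m⁴·s⁻³·K⁻²

J = N·m (work = force × distance),
    = kg·m²·s⁻².
So J² = kg²·m⁴·s⁻⁴.
Hz = 1/s = s⁻¹ (frequency is cycles per second).
So Hz⁻¹ = s.
Combining: J²·K⁻²·Hz⁻¹ = (kg²·m⁴·s⁻⁴) · K⁻² · s = kg²·m⁴·s⁻³·K⁻².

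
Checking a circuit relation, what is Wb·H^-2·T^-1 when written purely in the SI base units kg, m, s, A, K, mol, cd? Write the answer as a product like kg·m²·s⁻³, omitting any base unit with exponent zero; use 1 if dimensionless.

Wb = kg·m²·s⁻²·A⁻¹.
H = kg·m²·s⁻²·A⁻².
So H⁻² = kg⁻²·m⁻⁴·s⁴·A⁴.
T = kg·s⁻²·A⁻¹.
So T⁻¹ = kg⁻¹·s²·A.
Combining: Wb·H⁻²·T⁻¹ = (kg·m²·s⁻²·A⁻¹) · (kg⁻²·m⁻⁴·s⁴·A⁴) · (kg⁻¹·s²·A) = kg⁻²·m⁻²·s⁴·A⁴.

kg⁻²·m⁻²·s⁴·A⁴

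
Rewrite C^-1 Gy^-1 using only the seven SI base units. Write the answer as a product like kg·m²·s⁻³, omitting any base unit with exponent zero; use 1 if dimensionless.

C = s·A.
So C⁻¹ = s⁻¹·A⁻¹.
Gy = m²·s⁻².
So Gy⁻¹ = m⁻²·s².
Combining: C⁻¹·Gy⁻¹ = (s⁻¹·A⁻¹) · (m⁻²·s²) = m⁻²·s·A⁻¹.

m⁻²·s·A⁻¹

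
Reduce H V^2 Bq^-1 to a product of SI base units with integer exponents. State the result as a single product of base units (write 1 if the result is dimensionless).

kg³·m⁶·s⁻⁷·A⁻⁴

H = Wb/A (inductance = flux per current),
    = kg·m²·s⁻²·A⁻².
V = W/A (potential = power per current),
    = kg·m²·s⁻³·A⁻¹.
So V² = kg²·m⁴·s⁻⁶·A⁻².
Bq = 1/s = s⁻¹ (activity is decays per second).
So Bq⁻¹ = s.
Combining: H·V²·Bq⁻¹ = (kg·m²·s⁻²·A⁻²) · (kg²·m⁴·s⁻⁶·A⁻²) · s = kg³·m⁶·s⁻⁷·A⁻⁴.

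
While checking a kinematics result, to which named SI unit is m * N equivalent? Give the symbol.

J

N = kg·m/s² = kg·m·s⁻² (force = mass × acceleration).
Combining: m·N = m · (kg·m·s⁻²) = kg·m²·s⁻².
kg·m²·s⁻² is the base-SI form of the joule.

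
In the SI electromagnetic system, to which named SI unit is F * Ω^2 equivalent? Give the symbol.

H

F = kg⁻¹·m⁻²·s⁴·A².
Ω = kg·m²·s⁻³·A⁻².
So Ω² = kg²·m⁴·s⁻⁶·A⁻⁴.
Combining: F·Ω² = (kg⁻¹·m⁻²·s⁴·A²) · (kg²·m⁴·s⁻⁶·A⁻⁴) = kg·m²·s⁻²·A⁻².
kg·m²·s⁻²·A⁻² is the base-SI form of the henry.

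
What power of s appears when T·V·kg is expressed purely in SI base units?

-5

T = kg·s⁻²·A⁻¹.
V = kg·m²·s⁻³·A⁻¹.
Combining: T·V·kg = (kg·s⁻²·A⁻¹) · (kg·m²·s⁻³·A⁻¹) · kg = kg³·m²·s⁻⁵·A⁻².
The exponent of s is -5.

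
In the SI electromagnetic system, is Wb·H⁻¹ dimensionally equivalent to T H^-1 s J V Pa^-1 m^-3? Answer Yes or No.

Left side:
  Wb = kg·m²·s⁻²·A⁻¹.
  H = kg·m²·s⁻²·A⁻².
  So H⁻¹ = kg⁻¹·m⁻²·s²·A².
  Combining: Wb·H⁻¹ = (kg·m²·s⁻²·A⁻¹) · (kg⁻¹·m⁻²·s²·A²) = A.
Right side:
  T = kg·s⁻²·A⁻¹.
  H = kg·m²·s⁻²·A⁻².
  So H⁻¹ = kg⁻¹·m⁻²·s²·A².
  J = kg·m²·s⁻².
  V = kg·m²·s⁻³·A⁻¹.
  Pa = kg·m⁻¹·s⁻².
  So Pa⁻¹ = kg⁻¹·m·s².
  Combining: T·H⁻¹·s·J·V·Pa⁻¹·m⁻³ = (kg·s⁻²·A⁻¹) · (kg⁻¹·m⁻²·s²·A²) · s · (kg·m²·s⁻²) · (kg·m²·s⁻³·A⁻¹) · (kg⁻¹·m·s²) · m⁻³ = kg·s⁻².
Left is A; right is kg·s⁻² — different.

No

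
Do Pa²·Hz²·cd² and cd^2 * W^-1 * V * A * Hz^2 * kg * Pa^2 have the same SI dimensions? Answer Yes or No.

Left side:
  Pa = N/m² (pressure = force per area),
      = kg·m⁻¹·s⁻².
  So Pa² = kg²·m⁻²·s⁻⁴.
  Hz = 1/s = s⁻¹ (frequency is cycles per second).
  So Hz² = s⁻².
  Combining: Pa²·Hz²·cd² = (kg²·m⁻²·s⁻⁴) · s⁻² · cd² = kg²·m⁻²·s⁻⁶·cd².
Right side:
  W = kg·m²·s⁻³.
  So W⁻¹ = kg⁻¹·m⁻²·s³.
  V = kg·m²·s⁻³·A⁻¹.
  Hz = s⁻¹.
  So Hz² = s⁻².
  Pa = kg·m⁻¹·s⁻².
  So Pa² = kg²·m⁻²·s⁻⁴.
  Combining: cd²·W⁻¹·V·A·Hz²·kg·Pa² = cd² · (kg⁻¹·m⁻²·s³) · (kg·m²·s⁻³·A⁻¹) · A · s⁻² · kg · (kg²·m⁻²·s⁻⁴) = kg³·m⁻²·s⁻⁶·cd².
Left is kg²·m⁻²·s⁻⁶·cd²; right is kg³·m⁻²·s⁻⁶·cd² — different.

No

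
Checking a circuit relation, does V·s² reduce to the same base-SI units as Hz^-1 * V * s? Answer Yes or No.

Yes

Left side:
  V = W/A (potential = power per current),
      = kg·m²·s⁻³·A⁻¹.
  Combining: V·s² = (kg·m²·s⁻³·A⁻¹) · s² = kg·m²·s⁻¹·A⁻¹.
Right side:
  Hz = s⁻¹.
  So Hz⁻¹ = s.
  V = kg·m²·s⁻³·A⁻¹.
  Combining: Hz⁻¹·V·s = s · (kg·m²·s⁻³·A⁻¹) · s = kg·m²·s⁻¹·A⁻¹.
Both reduce to kg·m²·s⁻¹·A⁻¹.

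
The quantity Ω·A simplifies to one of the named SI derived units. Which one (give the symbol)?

V

Ω = V/A (resistance = voltage per current),
    = kg·m²·s⁻³·A⁻².
Combining: Ω·A = (kg·m²·s⁻³·A⁻²) · A = kg·m²·s⁻³·A⁻¹.
kg·m²·s⁻³·A⁻¹ is the base-SI form of the volt.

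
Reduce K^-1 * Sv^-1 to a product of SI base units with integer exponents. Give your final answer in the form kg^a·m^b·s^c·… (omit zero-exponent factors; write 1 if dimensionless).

Sv = m²·s⁻².
So Sv⁻¹ = m⁻²·s².
Combining: K⁻¹·Sv⁻¹ = K⁻¹ · (m⁻²·s²) = m⁻²·s²·K⁻¹.

m⁻²·s²·K⁻¹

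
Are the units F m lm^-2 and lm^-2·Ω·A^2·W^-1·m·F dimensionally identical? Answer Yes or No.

Yes

Left side:
  F = kg⁻¹·m⁻²·s⁴·A².
  lm = cd.
  So lm⁻² = cd⁻².
  Combining: F·m·lm⁻² = (kg⁻¹·m⁻²·s⁴·A²) · m · cd⁻² = kg⁻¹·m⁻¹·s⁴·A²·cd⁻².
Right side:
  lm = cd.
  So lm⁻² = cd⁻².
  Ω = kg·m²·s⁻³·A⁻².
  W = kg·m²·s⁻³.
  So W⁻¹ = kg⁻¹·m⁻²·s³.
  F = kg⁻¹·m⁻²·s⁴·A².
  Combining: lm⁻²·Ω·A²·W⁻¹·m·F = cd⁻² · (kg·m²·s⁻³·A⁻²) · A² · (kg⁻¹·m⁻²·s³) · m · (kg⁻¹·m⁻²·s⁴·A²) = kg⁻¹·m⁻¹·s⁴·A²·cd⁻².
Both reduce to kg⁻¹·m⁻¹·s⁴·A²·cd⁻².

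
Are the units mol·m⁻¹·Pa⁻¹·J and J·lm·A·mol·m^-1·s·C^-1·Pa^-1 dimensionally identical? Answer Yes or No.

No

Left side:
  Pa = kg·m⁻¹·s⁻².
  So Pa⁻¹ = kg⁻¹·m·s².
  J = kg·m²·s⁻².
  Combining: mol·m⁻¹·Pa⁻¹·J = mol · m⁻¹ · (kg⁻¹·m·s²) · (kg·m²·s⁻²) = m²·mol.
Right side:
  J = kg·m²·s⁻².
  lm = cd.
  C = s·A.
  So C⁻¹ = s⁻¹·A⁻¹.
  Pa = kg·m⁻¹·s⁻².
  So Pa⁻¹ = kg⁻¹·m·s².
  Combining: J·lm·A·mol·m⁻¹·s·C⁻¹·Pa⁻¹ = (kg·m²·s⁻²) · cd · A · mol · m⁻¹ · s · (s⁻¹·A⁻¹) · (kg⁻¹·m·s²) = m²·mol·cd.
Left is m²·mol; right is m²·mol·cd — different.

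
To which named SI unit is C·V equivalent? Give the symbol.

J

C = A·s = s·A (charge = current × time).
V = W/A (potential = power per current),
    = kg·m²·s⁻³·A⁻¹.
Combining: C·V = (s·A) · (kg·m²·s⁻³·A⁻¹) = kg·m²·s⁻².
kg·m²·s⁻² is the base-SI form of the joule.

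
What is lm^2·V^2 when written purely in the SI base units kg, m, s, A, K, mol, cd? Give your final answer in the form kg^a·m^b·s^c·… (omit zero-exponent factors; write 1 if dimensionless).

kg²·m⁴·s⁻⁶·A⁻²·cd²

lm = cd·sr = cd (luminous flux; sr is dimensionless).
So lm² = cd².
V = W/A (potential = power per current),
    = kg·m²·s⁻³·A⁻¹.
So V² = kg²·m⁴·s⁻⁶·A⁻².
Combining: lm²·V² = cd² · (kg²·m⁴·s⁻⁶·A⁻²) = kg²·m⁴·s⁻⁶·A⁻²·cd².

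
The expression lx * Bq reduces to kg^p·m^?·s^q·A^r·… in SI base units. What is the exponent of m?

lx = lm/m² (illuminance = luminous flux per area),
    = m⁻²·cd.
Bq = 1/s = s⁻¹ (activity is decays per second).
Combining: lx·Bq = (m⁻²·cd) · s⁻¹ = m⁻²·s⁻¹·cd.
The exponent of m is -2.

-2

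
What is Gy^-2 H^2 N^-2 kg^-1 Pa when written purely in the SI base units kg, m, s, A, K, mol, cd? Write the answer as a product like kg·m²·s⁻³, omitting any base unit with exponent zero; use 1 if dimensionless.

Gy = J/kg (absorbed dose = energy per mass),
    = m²·s⁻².
So Gy⁻² = m⁻⁴·s⁴.
H = Wb/A (inductance = flux per current),
    = kg·m²·s⁻²·A⁻².
So H² = kg²·m⁴·s⁻⁴·A⁻⁴.
N = kg·m/s² = kg·m·s⁻² (force = mass × acceleration).
So N⁻² = kg⁻²·m⁻²·s⁴.
Pa = N/m² (pressure = force per area),
    = kg·m⁻¹·s⁻².
Combining: Gy⁻²·H²·N⁻²·kg⁻¹·Pa = (m⁻⁴·s⁴) · (kg²·m⁴·s⁻⁴·A⁻⁴) · (kg⁻²·m⁻²·s⁴) · kg⁻¹ · (kg·m⁻¹·s⁻²) = m⁻³·s²·A⁻⁴.

m⁻³·s²·A⁻⁴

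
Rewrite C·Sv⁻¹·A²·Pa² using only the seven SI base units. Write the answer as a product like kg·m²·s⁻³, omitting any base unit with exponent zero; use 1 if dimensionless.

kg²·m⁻⁴·s⁻¹·A³

C = A·s = s·A (charge = current × time).
Sv = J/kg (equivalent dose = energy per mass),
    = m²·s⁻².
So Sv⁻¹ = m⁻²·s².
Pa = N/m² (pressure = force per area),
    = kg·m⁻¹·s⁻².
So Pa² = kg²·m⁻²·s⁻⁴.
Combining: C·Sv⁻¹·A²·Pa² = (s·A) · (m⁻²·s²) · A² · (kg²·m⁻²·s⁻⁴) = kg²·m⁻⁴·s⁻¹·A³.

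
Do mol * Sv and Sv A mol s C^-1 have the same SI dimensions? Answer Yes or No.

Left side:
  Sv = J/kg (equivalent dose = energy per mass),
      = m²·s⁻².
  Combining: mol·Sv = mol · (m²·s⁻²) = m²·s⁻²·mol.
Right side:
  Sv = J/kg (equivalent dose = energy per mass),
      = m²·s⁻².
  C = A·s = s·A (charge = current × time).
  So C⁻¹ = s⁻¹·A⁻¹.
  Combining: Sv·A·mol·s·C⁻¹ = (m²·s⁻²) · A · mol · s · (s⁻¹·A⁻¹) = m²·s⁻²·mol.
Both reduce to m²·s⁻²·mol.

Yes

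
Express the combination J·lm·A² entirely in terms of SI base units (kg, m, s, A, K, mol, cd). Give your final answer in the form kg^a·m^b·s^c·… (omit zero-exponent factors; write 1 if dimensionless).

kg·m²·s⁻²·A²·cd

J = kg·m²·s⁻².
lm = cd.
Combining: J·lm·A² = (kg·m²·s⁻²) · cd · A² = kg·m²·s⁻²·A²·cd.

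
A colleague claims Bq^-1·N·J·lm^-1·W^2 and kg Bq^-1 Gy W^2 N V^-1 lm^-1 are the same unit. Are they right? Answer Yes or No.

Left side:
  Bq = s⁻¹.
  So Bq⁻¹ = s.
  N = kg·m·s⁻².
  J = kg·m²·s⁻².
  lm = cd.
  So lm⁻¹ = cd⁻¹.
  W = kg·m²·s⁻³.
  So W² = kg²·m⁴·s⁻⁶.
  Combining: Bq⁻¹·N·J·lm⁻¹·W² = s · (kg·m·s⁻²) · (kg·m²·s⁻²) · cd⁻¹ · (kg²·m⁴·s⁻⁶) = kg⁴·m⁷·s⁻⁹·cd⁻¹.
Right side:
  Bq = 1/s = s⁻¹ (activity is decays per second).
  So Bq⁻¹ = s.
  Gy = J/kg (absorbed dose = energy per mass),
      = m²·s⁻².
  W = J/s (power = energy per time),
      = kg·m²·s⁻³.
  So W² = kg²·m⁴·s⁻⁶.
  N = kg·m/s² = kg·m·s⁻² (force = mass × acceleration).
  V = W/A (potential = power per current),
      = kg·m²·s⁻³·A⁻¹.
  So V⁻¹ = kg⁻¹·m⁻²·s³·A.
  lm = cd·sr = cd (luminous flux; sr is dimensionless).
  So lm⁻¹ = cd⁻¹.
  Combining: kg·Bq⁻¹·Gy·W²·N·V⁻¹·lm⁻¹ = kg · s · (m²·s⁻²) · (kg²·m⁴·s⁻⁶) · (kg·m·s⁻²) · (kg⁻¹·m⁻²·s³·A) · cd⁻¹ = kg³·m⁵·s⁻⁶·A·cd⁻¹.
Left is kg⁴·m⁷·s⁻⁹·cd⁻¹; right is kg³·m⁵·s⁻⁶·A·cd⁻¹ — different.

No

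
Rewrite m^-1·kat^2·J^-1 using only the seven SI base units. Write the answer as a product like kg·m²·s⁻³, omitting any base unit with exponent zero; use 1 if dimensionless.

kat = mol/s = s⁻¹·mol (catalytic activity).
So kat² = s⁻²·mol².
J = N·m (work = force × distance),
    = kg·m²·s⁻².
So J⁻¹ = kg⁻¹·m⁻²·s².
Combining: m⁻¹·kat²·J⁻¹ = m⁻¹ · (s⁻²·mol²) · (kg⁻¹·m⁻²·s²) = kg⁻¹·m⁻³·mol².

kg⁻¹·m⁻³·mol²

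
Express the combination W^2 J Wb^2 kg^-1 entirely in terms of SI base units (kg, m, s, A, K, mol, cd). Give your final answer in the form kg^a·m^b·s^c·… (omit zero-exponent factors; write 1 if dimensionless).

W = J/s (power = energy per time),
    = kg·m²·s⁻³.
So W² = kg²·m⁴·s⁻⁶.
J = N·m (work = force × distance),
    = kg·m²·s⁻².
Wb = V·s (flux: a volt is a weber per second),
    = kg·m²·s⁻²·A⁻¹.
So Wb² = kg²·m⁴·s⁻⁴·A⁻².
Combining: W²·J·Wb²·kg⁻¹ = (kg²·m⁴·s⁻⁶) · (kg·m²·s⁻²) · (kg²·m⁴·s⁻⁴·A⁻²) · kg⁻¹ = kg⁴·m¹⁰·s⁻¹²·A⁻².

kg⁴·m¹⁰·s⁻¹²·A⁻²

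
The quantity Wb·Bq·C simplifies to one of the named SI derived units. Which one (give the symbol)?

Wb = kg·m²·s⁻²·A⁻¹.
Bq = s⁻¹.
C = s·A.
Combining: Wb·Bq·C = (kg·m²·s⁻²·A⁻¹) · s⁻¹ · (s·A) = kg·m²·s⁻².
kg·m²·s⁻² is the base-SI form of the joule.

J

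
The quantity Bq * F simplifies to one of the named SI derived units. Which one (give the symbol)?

Bq = s⁻¹.
F = kg⁻¹·m⁻²·s⁴·A².
Combining: Bq·F = s⁻¹ · (kg⁻¹·m⁻²·s⁴·A²) = kg⁻¹·m⁻²·s³·A².
kg⁻¹·m⁻²·s³·A² is the base-SI form of the siemens.

S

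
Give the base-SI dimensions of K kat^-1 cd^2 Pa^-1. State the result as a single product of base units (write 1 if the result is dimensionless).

kat = s⁻¹·mol.
So kat⁻¹ = s·mol⁻¹.
Pa = kg·m⁻¹·s⁻².
So Pa⁻¹ = kg⁻¹·m·s².
Combining: K·kat⁻¹·cd²·Pa⁻¹ = K · (s·mol⁻¹) · cd² · (kg⁻¹·m·s²) = kg⁻¹·m·s³·K·mol⁻¹·cd².

kg⁻¹·m·s³·K·mol⁻¹·cd²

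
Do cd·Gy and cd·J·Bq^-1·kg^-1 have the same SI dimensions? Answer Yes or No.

Left side:
  Gy = J/kg (absorbed dose = energy per mass),
      = m²·s⁻².
  Combining: cd·Gy = cd · (m²·s⁻²) = m²·s⁻²·cd.
Right side:
  J = kg·m²·s⁻².
  Bq = s⁻¹.
  So Bq⁻¹ = s.
  Combining: cd·J·Bq⁻¹·kg⁻¹ = cd · (kg·m²·s⁻²) · s · kg⁻¹ = m²·s⁻¹·cd.
Left is m²·s⁻²·cd; right is m²·s⁻¹·cd — different.

No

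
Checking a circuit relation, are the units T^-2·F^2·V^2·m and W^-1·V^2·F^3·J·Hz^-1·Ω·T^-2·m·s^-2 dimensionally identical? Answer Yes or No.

Left side:
  T = Wb/m² (flux density = flux per area),
      = kg·s⁻²·A⁻¹.
  So T⁻² = kg⁻²·s⁴·A².
  F = C/V (capacitance = charge per voltage),
      = A·s/(kg·m²·s⁻³·A⁻¹) (substituting C and V),
      = kg⁻¹·m⁻²·s⁴·A².
  So F² = kg⁻²·m⁻⁴·s⁸·A⁴.
  V = W/A (potential = power per current),
      = kg·m²·s⁻³·A⁻¹.
  So V² = kg²·m⁴·s⁻⁶·A⁻².
  Combining: T⁻²·F²·V²·m = (kg⁻²·s⁴·A²) · (kg⁻²·m⁻⁴·s⁸·A⁴) · (kg²·m⁴·s⁻⁶·A⁻²) · m = kg⁻²·m·s⁶·A⁴.
Right side:
  W = J/s (power = energy per time),
      = kg·m²·s⁻³.
  So W⁻¹ = kg⁻¹·m⁻²·s³.
  V = W/A (potential = power per current),
      = kg·m²·s⁻³·A⁻¹.
  So V² = kg²·m⁴·s⁻⁶·A⁻².
  F = C/V (capacitance = charge per voltage),
      = A·s/(kg·m²·s⁻³·A⁻¹) (substituting C and V),
      = kg⁻¹·m⁻²·s⁴·A².
  So F³ = kg⁻³·m⁻⁶·s¹²·A⁶.
  J = N·m (work = force × distance),
      = kg·m²·s⁻².
  Hz = 1/s = s⁻¹ (frequency is cycles per second).
  So Hz⁻¹ = s.
  Ω = V/A (resistance = voltage per current),
      = kg·m²·s⁻³·A⁻².
  T = Wb/m² (flux density = flux per area),
      = kg·s⁻²·A⁻¹.
  So T⁻² = kg⁻²·s⁴·A².
  Combining: W⁻¹·V²·F³·J·Hz⁻¹·Ω·T⁻²·m·s⁻² = (kg⁻¹·m⁻²·s³) · (kg²·m⁴·s⁻⁶·A⁻²) · (kg⁻³·m⁻⁶·s¹²·A⁶) · (kg·m²·s⁻²) · s · (kg·m²·s⁻³·A⁻²) · (kg⁻²·s⁴·A²) · m · s⁻² = kg⁻²·m·s⁷·A⁴.
Left is kg⁻²·m·s⁶·A⁴; right is kg⁻²·m·s⁷·A⁴ — different.

No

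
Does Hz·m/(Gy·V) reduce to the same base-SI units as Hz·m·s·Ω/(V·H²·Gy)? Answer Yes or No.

No

Left side:
  Hz = 1/s = s⁻¹ (frequency is cycles per second).
  Gy = J/kg (absorbed dose = energy per mass),
      = m²·s⁻².
  So Gy⁻¹ = m⁻²·s².
  V = W/A (potential = power per current),
      = kg·m²·s⁻³·A⁻¹.
  So V⁻¹ = kg⁻¹·m⁻²·s³·A.
  Combining: Hz·Gy⁻¹·V⁻¹·m = s⁻¹ · (m⁻²·s²) · (kg⁻¹·m⁻²·s³·A) · m = kg⁻¹·m⁻³·s⁴·A.
Right side:
  Hz = 1/s = s⁻¹ (frequency is cycles per second).
  V = W/A (potential = power per current),
      = kg·m²·s⁻³·A⁻¹.
  So V⁻¹ = kg⁻¹·m⁻²·s³·A.
  H = Wb/A (inductance = flux per current),
      = kg·m²·s⁻²·A⁻².
  So H⁻² = kg⁻²·m⁻⁴·s⁴·A⁴.
  Gy = J/kg (absorbed dose = energy per mass),
      = m²·s⁻².
  So Gy⁻¹ = m⁻²·s².
  Ω = V/A (resistance = voltage per current),
      = kg·m²·s⁻³·A⁻².
  Combining: Hz·V⁻¹·m·s·H⁻²·Gy⁻¹·Ω = s⁻¹ · (kg⁻¹·m⁻²·s³·A) · m · s · (kg⁻²·m⁻⁴·s⁴·A⁴) · (m⁻²·s²) · (kg·m²·s⁻³·A⁻²) = kg⁻²·m⁻⁵·s⁶·A³.
Left is kg⁻¹·m⁻³·s⁴·A; right is kg⁻²·m⁻⁵·s⁶·A³ — different.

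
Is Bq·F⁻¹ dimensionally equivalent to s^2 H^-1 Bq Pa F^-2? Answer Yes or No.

No

Left side:
  Bq = s⁻¹.
  F = kg⁻¹·m⁻²·s⁴·A².
  So F⁻¹ = kg·m²·s⁻⁴·A⁻².
  Combining: Bq·F⁻¹ = s⁻¹ · (kg·m²·s⁻⁴·A⁻²) = kg·m²·s⁻⁵·A⁻².
Right side:
  H = kg·m²·s⁻²·A⁻².
  So H⁻¹ = kg⁻¹·m⁻²·s²·A².
  Bq = s⁻¹.
  Pa = kg·m⁻¹·s⁻².
  F = kg⁻¹·m⁻²·s⁴·A².
  So F⁻² = kg²·m⁴·s⁻⁸·A⁻⁴.
  Combining: s²·H⁻¹·Bq·Pa·F⁻² = s² · (kg⁻¹·m⁻²·s²·A²) · s⁻¹ · (kg·m⁻¹·s⁻²) · (kg²·m⁴·s⁻⁸·A⁻⁴) = kg²·m·s⁻⁷·A⁻².
Left is kg·m²·s⁻⁵·A⁻²; right is kg²·m·s⁻⁷·A⁻² — different.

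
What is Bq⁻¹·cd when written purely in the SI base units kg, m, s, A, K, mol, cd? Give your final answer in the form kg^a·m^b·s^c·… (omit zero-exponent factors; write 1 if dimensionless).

Bq = s⁻¹.
So Bq⁻¹ = s.
Combining: Bq⁻¹·cd = s · cd = s·cd.

s·cd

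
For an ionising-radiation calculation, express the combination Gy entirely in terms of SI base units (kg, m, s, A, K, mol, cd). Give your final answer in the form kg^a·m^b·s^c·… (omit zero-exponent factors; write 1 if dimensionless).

Gy = m²·s⁻².

m²·s⁻²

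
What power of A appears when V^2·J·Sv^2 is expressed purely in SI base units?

-2

V = W/A (potential = power per current),
    = kg·m²·s⁻³·A⁻¹.
So V² = kg²·m⁴·s⁻⁶·A⁻².
J = N·m (work = force × distance),
    = kg·m²·s⁻².
Sv = J/kg (equivalent dose = energy per mass),
    = m²·s⁻².
So Sv² = m⁴·s⁻⁴.
Combining: V²·J·Sv² = (kg²·m⁴·s⁻⁶·A⁻²) · (kg·m²·s⁻²) · (m⁴·s⁻⁴) = kg³·m¹⁰·s⁻¹²·A⁻².
The exponent of A is -2.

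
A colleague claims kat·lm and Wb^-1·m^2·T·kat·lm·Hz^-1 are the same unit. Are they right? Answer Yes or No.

No

Left side:
  kat = s⁻¹·mol.
  lm = cd.
  Combining: kat·lm = (s⁻¹·mol) · cd = s⁻¹·mol·cd.
Right side:
  Wb = V·s (flux: a volt is a weber per second),
      = kg·m²·s⁻²·A⁻¹.
  So Wb⁻¹ = kg⁻¹·m⁻²·s²·A.
  T = Wb/m² (flux density = flux per area),
      = kg·s⁻²·A⁻¹.
  kat = mol/s = s⁻¹·mol (catalytic activity).
  lm = cd·sr = cd (luminous flux; sr is dimensionless).
  Hz = 1/s = s⁻¹ (frequency is cycles per second).
  So Hz⁻¹ = s.
  Combining: Wb⁻¹·m²·T·kat·lm·Hz⁻¹ = (kg⁻¹·m⁻²·s²·A) · m² · (kg·s⁻²·A⁻¹) · (s⁻¹·mol) · cd · s = mol·cd.
Left is s⁻¹·mol·cd; right is mol·cd — different.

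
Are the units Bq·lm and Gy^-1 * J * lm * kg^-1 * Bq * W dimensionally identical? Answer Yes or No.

No

Left side:
  Bq = 1/s = s⁻¹ (activity is decays per second).
  lm = cd·sr = cd (luminous flux; sr is dimensionless).
  Combining: Bq·lm = s⁻¹ · cd = s⁻¹·cd.
Right side:
  Gy = m²·s⁻².
  So Gy⁻¹ = m⁻²·s².
  J = kg·m²·s⁻².
  lm = cd.
  Bq = s⁻¹.
  W = kg·m²·s⁻³.
  Combining: Gy⁻¹·J·lm·kg⁻¹·Bq·W = (m⁻²·s²) · (kg·m²·s⁻²) · cd · kg⁻¹ · s⁻¹ · (kg·m²·s⁻³) = kg·m²·s⁻⁴·cd.
Left is s⁻¹·cd; right is kg·m²·s⁻⁴·cd — different.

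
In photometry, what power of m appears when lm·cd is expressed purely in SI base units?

lm = cd·sr = cd (luminous flux; sr is dimensionless).
Combining: lm·cd = cd · cd = cd².
The exponent of m is 0.

0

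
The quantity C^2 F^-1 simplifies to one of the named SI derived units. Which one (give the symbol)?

J

C = A·s = s·A (charge = current × time).
So C² = s²·A².
F = C/V (capacitance = charge per voltage),
    = A·s/(kg·m²·s⁻³·A⁻¹) (substituting C and V),
    = kg⁻¹·m⁻²·s⁴·A².
So F⁻¹ = kg·m²·s⁻⁴·A⁻².
Combining: C²·F⁻¹ = (s²·A²) · (kg·m²·s⁻⁴·A⁻²) = kg·m²·s⁻².
kg·m²·s⁻² is the base-SI form of the joule.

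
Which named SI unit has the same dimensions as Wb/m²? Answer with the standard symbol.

T

Wb = V·s (flux: a volt is a weber per second),
    = kg·m²·s⁻²·A⁻¹.
Combining: Wb·m⁻² = (kg·m²·s⁻²·A⁻¹) · m⁻² = kg·s⁻²·A⁻¹.
kg·s⁻²·A⁻¹ is the base-SI form of the tesla.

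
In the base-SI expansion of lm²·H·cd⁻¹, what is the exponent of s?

lm = cd.
So lm² = cd².
H = kg·m²·s⁻²·A⁻².
Combining: lm²·H·cd⁻¹ = cd² · (kg·m²·s⁻²·A⁻²) · cd⁻¹ = kg·m²·s⁻²·A⁻²·cd.
The exponent of s is -2.

-2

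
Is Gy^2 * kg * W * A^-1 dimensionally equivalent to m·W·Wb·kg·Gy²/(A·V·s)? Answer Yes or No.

Left side:
  Gy = J/kg (absorbed dose = energy per mass),
      = m²·s⁻².
  So Gy² = m⁴·s⁻⁴.
  W = J/s (power = energy per time),
      = kg·m²·s⁻³.
  Combining: Gy²·kg·W·A⁻¹ = (m⁴·s⁻⁴) · kg · (kg·m²·s⁻³) · A⁻¹ = kg²·m⁶·s⁻⁷·A⁻¹.
Right side:
  W = kg·m²·s⁻³.
  Wb = kg·m²·s⁻²·A⁻¹.
  V = kg·m²·s⁻³·A⁻¹.
  So V⁻¹ = kg⁻¹·m⁻²·s³·A.
  Gy = m²·s⁻².
  So Gy² = m⁴·s⁻⁴.
  Combining: m·W·Wb·kg·A⁻¹·V⁻¹·Gy²·s⁻¹ = m · (kg·m²·s⁻³) · (kg·m²·s⁻²·A⁻¹) · kg · A⁻¹ · (kg⁻¹·m⁻²·s³·A) · (m⁴·s⁻⁴) · s⁻¹ = kg²·m⁷·s⁻⁷·A⁻¹.
Left is kg²·m⁶·s⁻⁷·A⁻¹; right is kg²·m⁷·s⁻⁷·A⁻¹ — different.

No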